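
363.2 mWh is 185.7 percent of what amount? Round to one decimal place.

195.6 mWh

363.2 mWh ÷ 1.857 ≈ 195.6 mWh.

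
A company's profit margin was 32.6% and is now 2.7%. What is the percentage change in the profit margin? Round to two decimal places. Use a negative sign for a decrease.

-91.72%

The change is 2.7 − 32.6 = -29.9 percentage points.
Relative to the original 32.6%, that is -29.9 ÷ 32.6 ≈ -91.72%.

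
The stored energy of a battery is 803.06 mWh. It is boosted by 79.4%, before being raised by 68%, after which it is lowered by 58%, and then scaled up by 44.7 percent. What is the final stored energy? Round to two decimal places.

1470.95 mWh

79.4% increase: 803.06 × 1.794 = 1440.68964.
68% increase: 1440.68964 × 1.68 = 2420.3585952.
58% decrease: 2420.3585952 × 0.42 = 1016.550609984.
44.7% increase: 1016.550609984 × 1.447 = 1470.948732646848 ≈ 1470.95.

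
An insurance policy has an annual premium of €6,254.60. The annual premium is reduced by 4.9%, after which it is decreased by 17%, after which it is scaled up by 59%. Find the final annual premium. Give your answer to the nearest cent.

€7,849.74

Apply the 4.9% decrease: €6,254.60 × 0.951 = €5948.1246.
17% decrease: €5948.1246 × 0.83 = €4936.943418.
59% increase: €4936.943418 × 1.59 = €7849.74003462 ≈ €7,849.74.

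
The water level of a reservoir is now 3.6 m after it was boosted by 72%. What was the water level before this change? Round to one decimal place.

2.1 m

The overall multiplier applied was 1.72.
So the original water level was 3.6 ÷ 1.72 ≈ 2.1 m.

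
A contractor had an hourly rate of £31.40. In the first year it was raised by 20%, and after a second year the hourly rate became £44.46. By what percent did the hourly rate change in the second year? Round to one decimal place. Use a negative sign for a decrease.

18.0%

After the first year: £31.40 × 1.2 = £37.68.
Second-year multiplier: £44.46 ÷ £37.68 ≈ 1.17994.
That is a change of 18.0%.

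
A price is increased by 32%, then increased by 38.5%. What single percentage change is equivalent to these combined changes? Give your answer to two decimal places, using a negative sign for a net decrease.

82.82%

A 32% increase multiplies by 1.32.
Then a 38.5% increase: 1.32 × 1.385 = 1.8282.
Overall factor 1.8282, i.e. 82.82%.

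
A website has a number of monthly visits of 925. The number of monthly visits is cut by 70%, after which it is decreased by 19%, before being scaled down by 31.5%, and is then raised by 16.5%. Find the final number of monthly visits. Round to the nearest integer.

After the 70% decrease: 925 × 0.3 = 277.5.
After the 19% decrease: 277.5 × 0.81 = 224.775.
Apply the 31.5% decrease: 224.775 × 0.685 = 153.970875.
After the 16.5% increase: 153.970875 × 1.165 = 179.376069375 ≈ 179.

179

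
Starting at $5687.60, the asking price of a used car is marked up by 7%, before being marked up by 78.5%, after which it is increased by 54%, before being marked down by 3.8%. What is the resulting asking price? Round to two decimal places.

$16093.36

Each change multiplies by a factor: 1.07 × 1.785 × 1.54 × 0.962 = 2.829552726.
$5687.60 × 2.829552726 = $16093.3640843976 ≈ $16093.36.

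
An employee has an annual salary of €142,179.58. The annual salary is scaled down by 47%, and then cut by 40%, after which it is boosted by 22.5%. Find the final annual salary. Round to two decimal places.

€55,386.06

47% decrease: €142,179.58 × 0.53 = €75355.1774.
40% decrease: €75355.1774 × 0.6 = €45213.10644.
After the 22.5% increase: €45213.10644 × 1.225 = €55386.055389 ≈ €55,386.06.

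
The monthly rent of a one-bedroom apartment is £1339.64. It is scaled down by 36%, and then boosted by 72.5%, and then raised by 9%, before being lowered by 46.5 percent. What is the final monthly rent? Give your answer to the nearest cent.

Apply the 36% decrease: £1339.64 × 0.64 = £857.3696.
Apply the 72.5% increase: £857.3696 × 1.725 = £1478.96256.
Apply the 9% increase: £1478.96256 × 1.09 = £1612.0691904.
46.5% decrease: £1612.0691904 × 0.535 = £862.457016864 ≈ £862.46.

£862.46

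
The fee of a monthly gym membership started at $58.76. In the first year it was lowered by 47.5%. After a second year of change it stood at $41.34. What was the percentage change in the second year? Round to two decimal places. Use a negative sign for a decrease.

After the first year: $58.76 × 0.525 = $30.849.
Second-year multiplier: $41.34 ÷ $30.849 ≈ 1.340076.
That is a change of 34.01%.

34.01%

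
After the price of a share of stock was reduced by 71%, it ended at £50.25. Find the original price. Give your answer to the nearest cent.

£173.28

The overall multiplier applied was 0.29.
So the original price was £50.25 ÷ 0.29 ≈ £173.28.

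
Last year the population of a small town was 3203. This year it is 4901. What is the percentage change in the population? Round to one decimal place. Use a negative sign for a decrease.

Change: 4901 − 3203 = 1698.
Relative to the original: 1698 ÷ 3203 ≈ 53.0%.

53.0%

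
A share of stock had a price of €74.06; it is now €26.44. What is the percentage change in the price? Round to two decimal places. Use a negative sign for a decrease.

-64.30%

Change: €26.44 − €74.06 = -€47.62.
Relative to the original: -€47.62 ÷ €74.06 ≈ -64.30%.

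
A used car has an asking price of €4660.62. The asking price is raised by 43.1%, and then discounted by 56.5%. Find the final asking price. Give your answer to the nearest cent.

€2901.17

Each change multiplies by a factor: 1.431 × 0.435 = 0.622485.
€4660.62 × 0.622485 = €2901.1660407 ≈ €2901.17.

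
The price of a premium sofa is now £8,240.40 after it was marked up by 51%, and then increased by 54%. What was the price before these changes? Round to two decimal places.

£3,543.65

Undoing the 54% increase: £8,240.40 ÷ 1.54 ≈ £5350.909091.
Undoing the 51% increase: £5350.909091 ÷ 1.51 ≈ £3,543.65.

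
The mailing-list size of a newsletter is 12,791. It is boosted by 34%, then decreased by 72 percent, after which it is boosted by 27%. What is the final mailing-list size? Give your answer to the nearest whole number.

6,095

Each change multiplies by a factor: 1.34 × 0.28 × 1.27 = 0.476504.
12,791 × 0.476504 = 6094.962664 ≈ 6,095.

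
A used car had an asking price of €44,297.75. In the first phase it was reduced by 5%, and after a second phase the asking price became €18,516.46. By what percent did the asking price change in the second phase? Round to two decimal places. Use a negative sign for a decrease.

After the first phase: €44,297.75 × 0.95 = €42082.8625.
Second-phase multiplier: €18,516.46 ÷ €42082.8625 ≈ 0.44.
That is a change of -56.00%.

-56.00%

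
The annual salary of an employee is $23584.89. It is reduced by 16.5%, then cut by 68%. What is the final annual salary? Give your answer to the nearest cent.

$6301.88

Apply the 16.5% decrease: $23584.89 × 0.835 = $19693.38315.
After the 68% decrease: $19693.38315 × 0.32 = $6301.882608 ≈ $6301.88.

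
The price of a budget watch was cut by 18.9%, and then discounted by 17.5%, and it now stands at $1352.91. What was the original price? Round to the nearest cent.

$2022.06

The overall multiplier applied was 0.811 × 0.825 = 0.669075.
So the original price was $1352.91 ÷ 0.669075 ≈ $2022.06.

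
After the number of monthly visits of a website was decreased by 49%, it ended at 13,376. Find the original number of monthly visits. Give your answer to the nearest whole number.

26,227

The overall multiplier applied was 0.51.
So the original number of monthly visits was 13,376 ÷ 0.51 ≈ 26,227.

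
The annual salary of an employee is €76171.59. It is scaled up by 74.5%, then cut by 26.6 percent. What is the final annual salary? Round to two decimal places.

€97562.86

Each change multiplies by a factor: 1.745 × 0.734 = 1.28083.
€76171.59 × 1.28083 = €97562.8576197 ≈ €97562.86.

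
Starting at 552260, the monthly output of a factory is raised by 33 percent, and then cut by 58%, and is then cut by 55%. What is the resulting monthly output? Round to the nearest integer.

138822

After the 33% increase: 552260 × 1.33 = 734505.8.
Apply the 58% decrease: 734505.8 × 0.42 = 308492.436.
Apply the 55% decrease: 308492.436 × 0.45 = 138821.5962 ≈ 138822.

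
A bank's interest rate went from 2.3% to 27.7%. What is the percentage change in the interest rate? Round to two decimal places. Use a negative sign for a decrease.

The change is 27.7 − 2.3 = 25.4 percentage points.
Relative to the original 2.3%, that is 25.4 ÷ 2.3 ≈ 1104.35%.

1104.35%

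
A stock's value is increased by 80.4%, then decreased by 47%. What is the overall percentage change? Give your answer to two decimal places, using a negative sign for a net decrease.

-4.39%

The combined multiplier is 1.804 × 0.53 = 0.95612.
That corresponds to a decrease of 4.39%.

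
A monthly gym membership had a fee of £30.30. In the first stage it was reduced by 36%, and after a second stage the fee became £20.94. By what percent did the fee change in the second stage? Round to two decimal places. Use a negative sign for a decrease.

7.98%

After the first stage: £30.30 × 0.64 = £19.392.
Second-stage multiplier: £20.94 ÷ £19.392 ≈ 1.079827.
That is a change of 7.98%.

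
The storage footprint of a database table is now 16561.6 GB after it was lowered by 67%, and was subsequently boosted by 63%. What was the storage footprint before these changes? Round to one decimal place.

Undoing the 63% increase: 16561.6 ÷ 1.63 ≈ 10160.490798.
Undoing the 67% decrease: 10160.490798 ÷ 0.33 ≈ 30789.4 GB.

30789.4 GB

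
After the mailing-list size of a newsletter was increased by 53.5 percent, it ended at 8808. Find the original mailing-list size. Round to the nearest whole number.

The overall multiplier applied was 1.535.
So the original mailing-list size was 8808 ÷ 1.535 ≈ 5738.

5738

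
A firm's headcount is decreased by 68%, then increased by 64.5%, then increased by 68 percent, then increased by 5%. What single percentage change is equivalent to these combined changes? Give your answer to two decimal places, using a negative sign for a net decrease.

A 68% decrease multiplies by 0.32.
Then a 64.5% increase: 0.32 × 1.645 = 0.5264.
Then a 68% increase: 0.5264 × 1.68 = 0.884352.
Then a 5% increase: 0.884352 × 1.05 = 0.9285696.
Overall factor 0.9285696, i.e. -7.14%.

-7.14%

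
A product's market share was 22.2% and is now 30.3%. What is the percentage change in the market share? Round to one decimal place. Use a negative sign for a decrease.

The change is 30.3 − 22.2 = 8.1 percentage points.
Relative to the original 22.2%, that is 8.1 ÷ 22.2 ≈ 36.5%.

36.5%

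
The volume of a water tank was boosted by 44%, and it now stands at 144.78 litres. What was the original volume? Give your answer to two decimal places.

The overall multiplier applied was 1.44.
So the original volume was 144.78 ÷ 1.44 ≈ 100.54 litres.

100.54 litres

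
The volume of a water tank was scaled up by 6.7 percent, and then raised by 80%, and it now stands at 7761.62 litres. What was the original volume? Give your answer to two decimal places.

The overall multiplier applied was 1.067 × 1.8 = 1.9206.
So the original volume was 7761.62 ÷ 1.9206 ≈ 4041.25 litres.

4041.25 litres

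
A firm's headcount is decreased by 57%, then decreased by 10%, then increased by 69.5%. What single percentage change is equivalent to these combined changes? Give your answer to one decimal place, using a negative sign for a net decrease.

-34.4%

A 57% decrease multiplies by 0.43.
Then a 10% decrease: 0.43 × 0.9 = 0.387.
Then a 69.5% increase: 0.387 × 1.695 = 0.655965.
Overall factor 0.655965, i.e. -34.4%.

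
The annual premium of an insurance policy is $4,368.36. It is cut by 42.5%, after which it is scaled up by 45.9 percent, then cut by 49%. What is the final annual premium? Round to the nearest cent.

After the 42.5% decrease: $4,368.36 × 0.575 = $2511.807.
After the 45.9% increase: $2511.807 × 1.459 = $3664.726413.
Apply the 49% decrease: $3664.726413 × 0.51 = $1869.01047063 ≈ $1,869.01.

$1,869.01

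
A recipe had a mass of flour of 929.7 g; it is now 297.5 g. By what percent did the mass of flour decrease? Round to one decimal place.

68.0%

Change: 297.5 − 929.7 = -632.2.
Relative to the original: -632.2 ÷ 929.7 ≈ -68.0%.
So the mass of flour decreased by 68.0%.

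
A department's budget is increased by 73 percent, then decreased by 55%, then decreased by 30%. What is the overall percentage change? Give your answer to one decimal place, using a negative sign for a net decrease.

-45.5%

The combined multiplier is 1.73 × 0.45 × 0.7 = 0.54495.
That corresponds to a decrease of 45.5%.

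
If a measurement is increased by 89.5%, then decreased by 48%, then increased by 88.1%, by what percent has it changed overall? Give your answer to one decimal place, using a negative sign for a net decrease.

The combined multiplier is 1.895 × 0.52 × 1.881 = 1.8535374.
That corresponds to an increase of 85.4%.

85.4%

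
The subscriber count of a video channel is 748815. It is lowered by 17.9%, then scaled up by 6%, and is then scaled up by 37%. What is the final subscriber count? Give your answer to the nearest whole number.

892779

Each change multiplies by a factor: 0.821 × 1.06 × 1.37 = 1.1922562.
748815 × 1.1922562 = 892779.326403 ≈ 892779.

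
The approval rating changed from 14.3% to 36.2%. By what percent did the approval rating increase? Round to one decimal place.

The change is 36.2 − 14.3 = 21.9 percentage points.
Relative to the original 14.3%, that is 21.9 ÷ 14.3 ≈ 153.1%.
So the approval rating rose by 153.1%.

153.1%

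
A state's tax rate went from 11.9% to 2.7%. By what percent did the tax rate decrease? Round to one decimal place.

The change is 2.7 − 11.9 = -9.2 percentage points.
Relative to the original 11.9%, that is -9.2 ÷ 11.9 ≈ -77.3%.
So the tax rate fell by 77.3%.

77.3%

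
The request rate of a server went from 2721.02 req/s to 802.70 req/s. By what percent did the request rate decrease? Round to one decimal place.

Change: 802.70 − 2721.02 = -1918.32.
Relative to the original: -1918.32 ÷ 2721.02 ≈ -70.5%.
So the request rate decreased by 70.5%.

70.5%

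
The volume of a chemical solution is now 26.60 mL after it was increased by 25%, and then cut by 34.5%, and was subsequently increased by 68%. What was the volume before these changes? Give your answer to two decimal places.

Undoing the 68% increase: 26.60 ÷ 1.68 ≈ 15.833333.
Undoing the 34.5% decrease: 15.833333 ÷ 0.655 ≈ 24.173027.
Undoing the 25% increase: 24.173027 ÷ 1.25 ≈ 19.34 mL.

19.34 mL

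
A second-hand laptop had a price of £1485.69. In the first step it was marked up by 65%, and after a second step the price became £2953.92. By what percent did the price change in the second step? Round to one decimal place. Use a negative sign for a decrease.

After the first step: £1485.69 × 1.65 = £2451.3885.
Second-step multiplier: £2953.92 ÷ £2451.3885 ≈ 1.205.
That is a change of 20.5%.

20.5%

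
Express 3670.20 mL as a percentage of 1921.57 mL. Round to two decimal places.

3670.20 mL ÷ 1921.57 mL ≈ 191.00%.

191.00%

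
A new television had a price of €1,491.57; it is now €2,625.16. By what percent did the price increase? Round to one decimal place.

76.0%

Change: €2,625.16 − €1,491.57 = €1,133.59.
Relative to the original: €1,133.59 ÷ €1,491.57 ≈ 76.0%.
So the price increased by 76.0%.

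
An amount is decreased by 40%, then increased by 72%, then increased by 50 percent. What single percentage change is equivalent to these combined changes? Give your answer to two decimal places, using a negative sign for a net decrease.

The combined multiplier is 0.6 × 1.72 × 1.5 = 1.548.
That corresponds to an increase of 54.80%.

54.80%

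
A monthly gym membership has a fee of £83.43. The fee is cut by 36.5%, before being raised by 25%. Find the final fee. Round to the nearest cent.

£66.22

36.5% decrease: £83.43 × 0.635 = £52.97805.
After the 25% increase: £52.97805 × 1.25 = £66.2225625 ≈ £66.22.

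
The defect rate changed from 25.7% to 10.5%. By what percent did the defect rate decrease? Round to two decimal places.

59.14%

The change is 10.5 − 25.7 = -15.2 percentage points.
Relative to the original 25.7%, that is -15.2 ÷ 25.7 ≈ -59.14%.
So the defect rate fell by 59.14%.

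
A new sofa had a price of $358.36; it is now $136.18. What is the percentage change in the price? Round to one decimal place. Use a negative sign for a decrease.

Change: $136.18 − $358.36 = -$222.18.
Relative to the original: -$222.18 ÷ $358.36 ≈ -62.0%.

-62.0%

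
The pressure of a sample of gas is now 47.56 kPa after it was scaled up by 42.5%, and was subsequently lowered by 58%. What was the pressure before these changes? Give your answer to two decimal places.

79.47 kPa

The overall multiplier applied was 1.425 × 0.42 = 0.5985.
So the original pressure was 47.56 ÷ 0.5985 ≈ 79.47 kPa.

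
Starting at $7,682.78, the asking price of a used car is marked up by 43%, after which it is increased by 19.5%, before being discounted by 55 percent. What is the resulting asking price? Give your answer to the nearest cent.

43% increase: $7,682.78 × 1.43 = $10986.3754.
Apply the 19.5% increase: $10986.3754 × 1.195 = $13128.718603.
55% decrease: $13128.718603 × 0.45 = $5907.92337135 ≈ $5,907.92.

$5,907.92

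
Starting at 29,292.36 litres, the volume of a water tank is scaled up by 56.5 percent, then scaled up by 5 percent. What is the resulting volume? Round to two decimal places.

48,134.67 litres

Each change multiplies by a factor: 1.565 × 1.05 = 1.64325.
29,292.36 × 1.64325 = 48134.67057 ≈ 48,134.67.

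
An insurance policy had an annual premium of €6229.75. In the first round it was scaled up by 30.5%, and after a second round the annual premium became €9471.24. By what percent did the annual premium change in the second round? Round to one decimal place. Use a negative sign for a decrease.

After the first round: €6229.75 × 1.305 = €8129.82375.
Second-round multiplier: €9471.24 ÷ €8129.82375 ≈ 1.165.
That is a change of 16.5%.

16.5%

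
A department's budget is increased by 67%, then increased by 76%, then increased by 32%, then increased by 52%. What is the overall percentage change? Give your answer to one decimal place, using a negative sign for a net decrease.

489.7%

A 67% increase multiplies by 1.67.
Then a 76% increase: 1.67 × 1.76 = 2.9392.
Then a 32% increase: 2.9392 × 1.32 = 3.879744.
Then a 52% increase: 3.879744 × 1.52 = 5.89721088.
Overall factor 5.89721088, i.e. 489.7%.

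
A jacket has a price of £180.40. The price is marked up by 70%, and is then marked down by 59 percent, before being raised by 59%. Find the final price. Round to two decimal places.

£199.92

Each change multiplies by a factor: 1.7 × 0.41 × 1.59 = 1.10823.
£180.40 × 1.10823 = £199.924692 ≈ £199.92.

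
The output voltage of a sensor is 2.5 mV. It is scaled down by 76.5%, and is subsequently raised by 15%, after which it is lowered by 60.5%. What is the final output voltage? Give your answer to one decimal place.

Each change multiplies by a factor: 0.235 × 1.15 × 0.395 = 0.10674875.
2.5 × 0.10674875 = 0.266871875 ≈ 0.3.

0.3 mV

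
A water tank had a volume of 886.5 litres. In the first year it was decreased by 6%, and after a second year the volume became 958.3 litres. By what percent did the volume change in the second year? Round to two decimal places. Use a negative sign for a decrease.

After the first year: 886.5 × 0.94 = 833.31.
Second-year multiplier: 958.3 ÷ 833.31 ≈ 1.149992.
That is a change of 15.00%.

15.00%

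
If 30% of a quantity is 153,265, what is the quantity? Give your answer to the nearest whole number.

153,265 ÷ 0.3 ≈ 510,883.

510,883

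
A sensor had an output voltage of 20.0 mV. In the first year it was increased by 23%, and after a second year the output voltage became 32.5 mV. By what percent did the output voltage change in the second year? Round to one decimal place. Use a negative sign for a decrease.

After the first year: 20.0 × 1.23 = 24.6.
Second-year multiplier: 32.5 ÷ 24.6 ≈ 1.32114.
That is a change of 32.1%.

32.1%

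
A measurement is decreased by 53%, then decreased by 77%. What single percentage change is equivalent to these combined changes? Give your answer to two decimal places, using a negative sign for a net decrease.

-89.19%

A 53% decrease multiplies by 0.47.
Then a 77% decrease: 0.47 × 0.23 = 0.1081.
Overall factor 0.1081, i.e. -89.19%.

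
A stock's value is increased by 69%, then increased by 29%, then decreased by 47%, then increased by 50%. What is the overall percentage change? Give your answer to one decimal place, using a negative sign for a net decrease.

73.3%

A 69% increase multiplies by 1.69.
Then a 29% increase: 1.69 × 1.29 = 2.1801.
Then a 47% decrease: 2.1801 × 0.53 = 1.155453.
Then a 50% increase: 1.155453 × 1.5 = 1.7331795.
Overall factor 1.7331795, i.e. 73.3%.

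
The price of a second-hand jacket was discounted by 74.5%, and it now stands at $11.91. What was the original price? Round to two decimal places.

The overall multiplier applied was 0.255.
So the original price was $11.91 ÷ 0.255 ≈ $46.71.

$46.71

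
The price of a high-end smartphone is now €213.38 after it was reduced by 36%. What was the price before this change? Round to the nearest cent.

€333.41

The overall multiplier applied was 0.64.
So the original price was €213.38 ÷ 0.64 ≈ €333.41.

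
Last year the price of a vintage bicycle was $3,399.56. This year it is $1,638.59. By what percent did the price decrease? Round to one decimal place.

51.8%

Change: $1,638.59 − $3,399.56 = -$1,760.97.
Relative to the original: -$1,760.97 ÷ $3,399.56 ≈ -51.8%.
So the price decreased by 51.8%.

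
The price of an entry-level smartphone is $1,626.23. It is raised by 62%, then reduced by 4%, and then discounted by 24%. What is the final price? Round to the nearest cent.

Each change multiplies by a factor: 1.62 × 0.96 × 0.76 = 1.181952.
$1,626.23 × 1.181952 = $1922.12580096 ≈ $1,922.13.

$1,922.13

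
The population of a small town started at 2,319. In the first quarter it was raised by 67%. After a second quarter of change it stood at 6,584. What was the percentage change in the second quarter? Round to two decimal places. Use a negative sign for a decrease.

After the first quarter: 2,319 × 1.67 = 3872.73.
Second-quarter multiplier: 6,584 ÷ 3872.73 ≈ 1.700093.
That is a change of 70.01%.

70.01%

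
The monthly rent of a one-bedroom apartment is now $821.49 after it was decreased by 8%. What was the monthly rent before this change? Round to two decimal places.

The overall multiplier applied was 0.92.
So the original monthly rent was $821.49 ÷ 0.92 ≈ $892.92.

$892.92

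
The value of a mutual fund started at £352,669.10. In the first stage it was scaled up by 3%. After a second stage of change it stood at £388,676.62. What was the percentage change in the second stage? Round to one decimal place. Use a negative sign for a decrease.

7.0%

After the first stage: £352,669.10 × 1.03 = £363249.173.
Second-stage multiplier: £388,676.62 ÷ £363249.173 ≈ 1.07.
That is a change of 7.0%.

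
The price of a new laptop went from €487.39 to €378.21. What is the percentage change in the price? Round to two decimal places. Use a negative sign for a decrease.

-22.40%

Change: €378.21 − €487.39 = -€109.18.
Relative to the original: -€109.18 ÷ €487.39 ≈ -22.40%.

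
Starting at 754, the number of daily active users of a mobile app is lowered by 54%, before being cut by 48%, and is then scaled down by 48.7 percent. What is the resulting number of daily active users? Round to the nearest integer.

Each change multiplies by a factor: 0.46 × 0.52 × 0.513 = 0.1227096.
754 × 0.1227096 = 92.5230384 ≈ 93.

93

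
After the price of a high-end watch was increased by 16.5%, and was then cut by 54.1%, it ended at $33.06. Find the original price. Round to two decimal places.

$61.83

The overall multiplier applied was 1.165 × 0.459 = 0.534735.
So the original price was $33.06 ÷ 0.534735 ≈ $61.83.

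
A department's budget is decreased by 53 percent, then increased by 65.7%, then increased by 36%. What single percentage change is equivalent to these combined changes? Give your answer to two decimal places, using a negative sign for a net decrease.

5.92%

The combined multiplier is 0.47 × 1.657 × 1.36 = 1.0591544.
That corresponds to an increase of 5.92%.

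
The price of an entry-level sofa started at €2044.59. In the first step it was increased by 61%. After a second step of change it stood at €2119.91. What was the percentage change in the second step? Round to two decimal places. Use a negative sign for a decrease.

After the first step: €2044.59 × 1.61 = €3291.7899.
Second-step multiplier: €2119.91 ÷ €3291.7899 ≈ 0.643999.
That is a change of -35.60%.

-35.60%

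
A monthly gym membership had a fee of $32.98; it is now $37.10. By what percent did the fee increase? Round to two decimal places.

12.49%

Change: $37.10 − $32.98 = $4.12.
Relative to the original: $4.12 ÷ $32.98 ≈ 12.49%.
So the fee increased by 12.49%.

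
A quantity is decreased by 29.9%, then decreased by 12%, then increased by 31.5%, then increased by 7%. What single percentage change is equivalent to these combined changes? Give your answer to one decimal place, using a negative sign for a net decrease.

A 29.9% decrease multiplies by 0.701.
Then a 12% decrease: 0.701 × 0.88 = 0.61688.
Then a 31.5% increase: 0.61688 × 1.315 = 0.8111972.
Then a 7% increase: 0.8111972 × 1.07 = 0.867981004.
Overall factor 0.867981004, i.e. -13.2%.

-13.2%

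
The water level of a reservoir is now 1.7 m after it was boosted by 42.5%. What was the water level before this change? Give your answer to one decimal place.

1.2 m

The overall multiplier applied was 1.425.
So the original water level was 1.7 ÷ 1.425 ≈ 1.2 m.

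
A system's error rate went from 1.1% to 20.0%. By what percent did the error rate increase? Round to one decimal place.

1718.2%

The change is 20.0 − 1.1 = 18.9 percentage points.
Relative to the original 1.1%, that is 18.9 ÷ 1.1 ≈ 1718.2%.
So the error rate rose by 1718.2%.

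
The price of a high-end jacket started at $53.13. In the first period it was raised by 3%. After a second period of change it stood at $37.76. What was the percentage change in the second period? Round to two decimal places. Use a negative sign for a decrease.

After the first period: $53.13 × 1.03 = $54.7239.
Second-period multiplier: $37.76 ÷ $54.7239 ≈ 0.690009.
That is a change of -31.00%.

-31.00%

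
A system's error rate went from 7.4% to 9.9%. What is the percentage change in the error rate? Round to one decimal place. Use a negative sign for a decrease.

The change is 9.9 − 7.4 = 2.5 percentage points.
Relative to the original 7.4%, that is 2.5 ÷ 7.4 ≈ 33.8%.

33.8%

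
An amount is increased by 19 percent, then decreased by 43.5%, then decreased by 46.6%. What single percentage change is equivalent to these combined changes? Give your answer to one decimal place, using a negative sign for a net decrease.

-64.1%

A 19% increase multiplies by 1.19.
Then a 43.5% decrease: 1.19 × 0.565 = 0.67235.
Then a 46.6% decrease: 0.67235 × 0.534 = 0.3590349.
Overall factor 0.3590349, i.e. -64.1%.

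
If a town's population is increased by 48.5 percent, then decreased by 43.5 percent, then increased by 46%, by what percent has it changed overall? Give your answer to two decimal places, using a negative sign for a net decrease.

The combined multiplier is 1.485 × 0.565 × 1.46 = 1.2249765.
That corresponds to an increase of 22.50%.

22.50%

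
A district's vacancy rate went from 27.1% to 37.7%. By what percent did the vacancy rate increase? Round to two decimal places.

The change is 37.7 − 27.1 = 10.6 percentage points.
Relative to the original 27.1%, that is 10.6 ÷ 27.1 ≈ 39.11%.
So the vacancy rate rose by 39.11%.

39.11%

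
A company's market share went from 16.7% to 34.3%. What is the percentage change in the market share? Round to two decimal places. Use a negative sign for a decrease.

105.39%

The change is 34.3 − 16.7 = 17.6 percentage points.
Relative to the original 16.7%, that is 17.6 ÷ 16.7 ≈ 105.39%.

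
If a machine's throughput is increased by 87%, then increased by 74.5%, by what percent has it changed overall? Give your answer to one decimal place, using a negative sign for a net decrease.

226.3%

The combined multiplier is 1.87 × 1.745 = 3.26315.
That corresponds to an increase of 226.3%.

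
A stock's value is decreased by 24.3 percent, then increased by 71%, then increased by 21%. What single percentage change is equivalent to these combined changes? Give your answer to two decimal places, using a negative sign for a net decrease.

56.63%

A 24.3% decrease multiplies by 0.757.
Then a 71% increase: 0.757 × 1.71 = 1.29447.
Then a 21% increase: 1.29447 × 1.21 = 1.5663087.
Overall factor 1.5663087, i.e. 56.63%.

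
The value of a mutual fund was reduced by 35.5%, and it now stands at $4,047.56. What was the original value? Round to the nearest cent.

$6,275.29

The overall multiplier applied was 0.645.
So the original value was $4,047.56 ÷ 0.645 ≈ $6,275.29.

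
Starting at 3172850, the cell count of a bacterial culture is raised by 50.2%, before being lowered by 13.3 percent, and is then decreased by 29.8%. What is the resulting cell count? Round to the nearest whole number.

Apply the 50.2% increase: 3172850 × 1.502 = 4765620.7.
After the 13.3% decrease: 4765620.7 × 0.867 = 4131793.1469.
After the 29.8% decrease: 4131793.1469 × 0.702 = 2900518.7891238 ≈ 2900519.

2900519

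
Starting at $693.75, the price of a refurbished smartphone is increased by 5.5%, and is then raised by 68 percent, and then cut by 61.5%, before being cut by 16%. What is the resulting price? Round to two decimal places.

$397.65

5.5% increase: $693.75 × 1.055 = $731.90625.
68% increase: $731.90625 × 1.68 = $1229.6025.
After the 61.5% decrease: $1229.6025 × 0.385 = $473.3969625.
16% decrease: $473.3969625 × 0.84 = $397.6534485 ≈ $397.65.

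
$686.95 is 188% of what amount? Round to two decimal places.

$686.95 ÷ 1.88 ≈ $365.40.

$365.40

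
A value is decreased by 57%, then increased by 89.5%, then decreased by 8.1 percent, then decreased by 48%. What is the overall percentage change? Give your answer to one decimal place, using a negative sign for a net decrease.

-61.1%

A 57% decrease multiplies by 0.43.
Then an 89.5% increase: 0.43 × 1.895 = 0.81485.
Then an 8.1% decrease: 0.81485 × 0.919 = 0.74884715.
Then a 48% decrease: 0.74884715 × 0.52 = 0.389400518.
Overall factor 0.389400518, i.e. -61.1%.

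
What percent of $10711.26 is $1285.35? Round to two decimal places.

$1285.35 ÷ $10711.26 ≈ 12.00%.

12.00%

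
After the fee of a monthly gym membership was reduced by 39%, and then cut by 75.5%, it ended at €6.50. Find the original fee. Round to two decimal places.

€43.49

Undoing the 75.5% decrease: €6.50 ÷ 0.245 ≈ €26.530612.
Undoing the 39% decrease: €26.530612 ÷ 0.61 ≈ €43.49.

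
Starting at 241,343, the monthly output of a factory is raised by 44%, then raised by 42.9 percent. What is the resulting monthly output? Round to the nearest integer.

496,626

44% increase: 241,343 × 1.44 = 347533.92.
Apply the 42.9% increase: 347533.92 × 1.429 = 496625.97168 ≈ 496,626.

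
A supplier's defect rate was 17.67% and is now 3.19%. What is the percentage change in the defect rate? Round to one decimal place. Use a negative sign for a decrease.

-81.9%

The change is 3.19 − 17.67 = -14.48 percentage points.
Relative to the original 17.67%, that is -14.48 ÷ 17.67 ≈ -81.9%.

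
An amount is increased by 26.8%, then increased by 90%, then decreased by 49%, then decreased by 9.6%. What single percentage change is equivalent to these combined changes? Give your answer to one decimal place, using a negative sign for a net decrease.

11.1%

The combined multiplier is 1.268 × 1.9 × 0.51 × 0.904 = 1.110737568.
That corresponds to an increase of 11.1%.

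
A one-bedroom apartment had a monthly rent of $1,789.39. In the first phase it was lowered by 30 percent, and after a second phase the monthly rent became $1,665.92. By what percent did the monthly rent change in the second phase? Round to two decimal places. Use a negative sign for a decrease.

After the first phase: $1,789.39 × 0.7 = $1252.573.
Second-phase multiplier: $1,665.92 ÷ $1252.573 ≈ 1.329998.
That is a change of 33.00%.

33.00%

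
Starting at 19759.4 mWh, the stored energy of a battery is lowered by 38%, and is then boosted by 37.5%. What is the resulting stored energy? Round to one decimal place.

16844.9 mWh

After the 38% decrease: 19759.4 × 0.62 = 12250.828.
37.5% increase: 12250.828 × 1.375 = 16844.8885 ≈ 16844.9.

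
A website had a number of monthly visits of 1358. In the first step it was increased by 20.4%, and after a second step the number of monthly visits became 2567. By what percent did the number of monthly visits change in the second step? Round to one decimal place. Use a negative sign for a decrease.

After the first step: 1358 × 1.204 = 1635.032.
Second-step multiplier: 2567 ÷ 1635.032 ≈ 1.57.
That is a change of 57.0%.

57.0%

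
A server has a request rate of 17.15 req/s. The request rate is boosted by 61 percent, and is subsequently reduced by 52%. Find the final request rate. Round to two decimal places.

13.25 req/s

Each change multiplies by a factor: 1.61 × 0.48 = 0.7728.
17.15 × 0.7728 = 13.25352 ≈ 13.25.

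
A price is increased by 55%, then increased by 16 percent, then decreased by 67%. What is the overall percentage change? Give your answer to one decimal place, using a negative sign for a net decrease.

-40.7%

The combined multiplier is 1.55 × 1.16 × 0.33 = 0.59334.
That corresponds to a decrease of 40.7%.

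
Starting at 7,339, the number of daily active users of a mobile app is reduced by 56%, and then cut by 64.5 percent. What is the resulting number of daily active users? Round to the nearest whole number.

1,146

Each change multiplies by a factor: 0.44 × 0.355 = 0.1562.
7,339 × 0.1562 = 1146.3518 ≈ 1,146.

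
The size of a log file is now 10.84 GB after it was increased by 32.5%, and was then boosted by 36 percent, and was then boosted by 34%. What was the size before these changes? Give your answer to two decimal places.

The overall multiplier applied was 1.325 × 1.36 × 1.34 = 2.41468.
So the original size was 10.84 ÷ 2.41468 ≈ 4.49 GB.

4.49 GB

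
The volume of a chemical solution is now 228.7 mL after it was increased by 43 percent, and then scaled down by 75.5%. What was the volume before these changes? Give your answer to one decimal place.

652.8 mL

Undoing the 75.5% decrease: 228.7 ÷ 0.245 ≈ 933.469388.
Undoing the 43% increase: 933.469388 ÷ 1.43 ≈ 652.8 mL.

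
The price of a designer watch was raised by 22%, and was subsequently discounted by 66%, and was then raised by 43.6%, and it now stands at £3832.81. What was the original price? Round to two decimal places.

The overall multiplier applied was 1.22 × 0.34 × 1.436 = 0.5956528.
So the original price was £3832.81 ÷ 0.5956528 ≈ £6434.64.

£6434.64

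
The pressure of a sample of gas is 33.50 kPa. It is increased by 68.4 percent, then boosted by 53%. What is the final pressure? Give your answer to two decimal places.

86.31 kPa

Each change multiplies by a factor: 1.684 × 1.53 = 2.57652.
33.50 × 2.57652 = 86.31342 ≈ 86.31.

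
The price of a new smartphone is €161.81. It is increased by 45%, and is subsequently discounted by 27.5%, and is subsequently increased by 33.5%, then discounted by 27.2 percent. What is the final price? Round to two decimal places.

€165.32

After the 45% increase: €161.81 × 1.45 = €234.6245.
After the 27.5% decrease: €234.6245 × 0.725 = €170.1027625.
After the 33.5% increase: €170.1027625 × 1.335 = €227.0871879375.
Apply the 27.2% decrease: €227.0871879375 × 0.728 = €165.3194728185 ≈ €165.32.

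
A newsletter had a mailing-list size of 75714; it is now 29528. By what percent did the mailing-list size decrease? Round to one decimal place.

Change: 29528 − 75714 = -46186.
Relative to the original: -46186 ÷ 75714 ≈ -61.0%.
So the mailing-list size decreased by 61.0%.

61.0%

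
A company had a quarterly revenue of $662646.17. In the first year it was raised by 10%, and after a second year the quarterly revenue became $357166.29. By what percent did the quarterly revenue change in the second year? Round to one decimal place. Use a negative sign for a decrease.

After the first year: $662646.17 × 1.1 = $728910.787.
Second-year multiplier: $357166.29 ÷ $728910.787 ≈ 0.49.
That is a change of -51.0%.

-51.0%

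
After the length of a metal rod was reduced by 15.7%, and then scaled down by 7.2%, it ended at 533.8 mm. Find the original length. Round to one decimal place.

Undoing the 7.2% decrease: 533.8 ÷ 0.928 ≈ 575.215517.
Undoing the 15.7% decrease: 575.215517 ÷ 0.843 ≈ 682.3 mm.

682.3 mm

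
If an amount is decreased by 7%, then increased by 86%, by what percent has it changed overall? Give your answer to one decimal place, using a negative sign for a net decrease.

A 7% decrease multiplies by 0.93.
Then an 86% increase: 0.93 × 1.86 = 1.7298.
Overall factor 1.7298, i.e. 73.0%.

73.0%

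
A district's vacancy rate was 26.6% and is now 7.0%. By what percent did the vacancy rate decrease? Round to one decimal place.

73.7%

The change is 7.0 − 26.6 = -19.6 percentage points.
Relative to the original 26.6%, that is -19.6 ÷ 26.6 ≈ -73.7%.
So the vacancy rate fell by 73.7%.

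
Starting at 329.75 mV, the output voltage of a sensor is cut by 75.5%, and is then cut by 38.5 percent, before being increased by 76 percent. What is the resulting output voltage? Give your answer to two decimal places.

87.45 mV

Each change multiplies by a factor: 0.245 × 0.615 × 1.76 = 0.265188.
329.75 × 0.265188 = 87.445743 ≈ 87.45.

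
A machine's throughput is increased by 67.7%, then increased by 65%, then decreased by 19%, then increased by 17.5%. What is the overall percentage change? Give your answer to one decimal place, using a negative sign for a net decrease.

A 67.7% increase multiplies by 1.677.
Then a 65% increase: 1.677 × 1.65 = 2.76705.
Then a 19% decrease: 2.76705 × 0.81 = 2.2413105.
Then a 17.5% increase: 2.2413105 × 1.175 = 2.6335398375.
Overall factor 2.6335398375, i.e. 163.4%.

163.4%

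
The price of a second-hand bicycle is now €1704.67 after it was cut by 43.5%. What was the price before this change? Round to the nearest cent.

The overall multiplier applied was 0.565.
So the original price was €1704.67 ÷ 0.565 ≈ €3017.12.

€3017.12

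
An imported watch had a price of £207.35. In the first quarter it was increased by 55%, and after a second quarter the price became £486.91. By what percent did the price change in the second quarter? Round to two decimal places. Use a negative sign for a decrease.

51.50%

After the first quarter: £207.35 × 1.55 = £321.3925.
Second-quarter multiplier: £486.91 ÷ £321.3925 ≈ 1.515001.
That is a change of 51.50%.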